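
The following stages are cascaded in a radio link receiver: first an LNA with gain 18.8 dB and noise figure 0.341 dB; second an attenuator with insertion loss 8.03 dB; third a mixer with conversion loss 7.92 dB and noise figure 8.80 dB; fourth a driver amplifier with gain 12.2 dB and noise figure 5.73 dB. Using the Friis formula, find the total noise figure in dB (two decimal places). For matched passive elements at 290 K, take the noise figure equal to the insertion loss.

Convert to linear (a loss of L dB is a gain of −L dB): F_i = 10^(NF_i/10), G_i = 10^(G_i,dB/10)
  Stage 1: F_1 = 10^(0.341/10) = 1.082, G_1 = 10^(18.8/10) = 75.86
  Stage 2: F_2 = 10^(8.03/10) = 6.353, G_2 = 10^(−8.03/10) = 0.1574
  Stage 3: F_3 = 10^(8.80/10) = 7.586, G_3 = 10^(−7.92/10) = 0.1614
  Stage 4: F_4 = 10^(5.73/10) = 3.741, G_4 = 10^(12.2/10) = 16.60
Friis cascade:
  F = 1.082 + (6.353 − 1)/75.86 + (7.586 − 1)/11.94 + (3.741 − 1)/1.928 = 3.126
NF = 10 log₁₀(3.126) = 4.95 dB

4.95 dB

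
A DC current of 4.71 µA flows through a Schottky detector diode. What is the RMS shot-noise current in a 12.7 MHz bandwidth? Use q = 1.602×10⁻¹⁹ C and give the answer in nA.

I_n = √(2qI·B)
2qI·B = 2 × 1.602×10⁻¹⁹ × 4.71×10⁻⁶ × 1.27×10⁷ = 1.92×10⁻¹⁷ A²
I_n = √(1.92×10⁻¹⁷) = 4.38×10⁻⁹ A = 4.38 nA

4.38 nA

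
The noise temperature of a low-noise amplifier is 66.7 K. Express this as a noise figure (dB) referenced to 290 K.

0.899 dB

F = 1 + T_e/T₀ = 1 + 66.7/290 = 1.23
NF = 10 log₁₀(1.23) = 0.899 dB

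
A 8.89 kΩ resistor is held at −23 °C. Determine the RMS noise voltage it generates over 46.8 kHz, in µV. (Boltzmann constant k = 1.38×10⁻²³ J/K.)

2.40 µV

T = −23 °C + 273.15 = 250.15 K
V_n = √(4kTRB)
4kTRB = 4 × 1.38×10⁻²³ × 250.15 × 8.89×10³ × 4.68×10⁴ = 5.74×10⁻¹² V²
V_n = √(5.74×10⁻¹²) = 2.40×10⁻⁶ V = 2.40 µV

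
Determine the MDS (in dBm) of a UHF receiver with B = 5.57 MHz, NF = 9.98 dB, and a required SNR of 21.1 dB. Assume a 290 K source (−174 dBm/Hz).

−75.5 dBm

Sensitivity = −174 + 10 log₁₀(B) + NF + SNR_min
= −174 + 67.46 + 9.98 + 21.1
= −75.46 dBm → −75.5 dBm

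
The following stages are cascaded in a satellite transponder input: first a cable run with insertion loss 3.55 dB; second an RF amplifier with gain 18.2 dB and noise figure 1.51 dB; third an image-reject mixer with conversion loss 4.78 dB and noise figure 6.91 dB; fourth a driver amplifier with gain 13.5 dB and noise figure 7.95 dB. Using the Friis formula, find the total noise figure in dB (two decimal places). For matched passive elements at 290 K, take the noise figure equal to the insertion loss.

5.89 dB

Convert to linear (a loss of L dB is a gain of −L dB): F_i = 10^(NF_i/10), G_i = 10^(G_i,dB/10)
  Stage 1: F_1 = 10^(3.55/10) = 2.265, G_1 = 10^(−3.55/10) = 0.4416
  Stage 2: F_2 = 10^(1.51/10) = 1.416, G_2 = 10^(18.2/10) = 66.07
  Stage 3: F_3 = 10^(6.91/10) = 4.909, G_3 = 10^(−4.78/10) = 0.3327
  Stage 4: F_4 = 10^(7.95/10) = 6.237, G_4 = 10^(13.5/10) = 22.39
Friis cascade:
  F = 2.265 + (1.416 − 1)/0.4416 + (4.909 − 1)/29.17 + (6.237 − 1)/9.705 = 3.880
NF = 10 log₁₀(3.880) = 5.89 dB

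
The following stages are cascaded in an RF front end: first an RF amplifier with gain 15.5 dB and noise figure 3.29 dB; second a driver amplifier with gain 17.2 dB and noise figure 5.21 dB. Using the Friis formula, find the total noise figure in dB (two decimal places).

Convert to linear (a loss of L dB is a gain of −L dB): F_i = 10^(NF_i/10), G_i = 10^(G_i,dB/10)
  Stage 1: F_1 = 10^(3.29/10) = 2.133, G_1 = 10^(15.5/10) = 35.48
  Stage 2: F_2 = 10^(5.21/10) = 3.319, G_2 = 10^(17.2/10) = 52.48
Friis cascade:
  F = 2.133 + (3.319 − 1)/35.48 = 2.198
NF = 10 log₁₀(2.198) = 3.42 dB

3.42 dB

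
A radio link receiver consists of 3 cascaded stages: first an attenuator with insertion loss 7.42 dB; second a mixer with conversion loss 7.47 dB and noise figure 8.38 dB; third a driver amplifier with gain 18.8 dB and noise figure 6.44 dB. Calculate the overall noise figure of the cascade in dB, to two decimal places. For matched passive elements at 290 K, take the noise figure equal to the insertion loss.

21.55 dB

Convert to linear (a loss of L dB is a gain of −L dB): F_i = 10^(NF_i/10), G_i = 10^(G_i,dB/10)
  Stage 1: F_1 = 10^(7.42/10) = 5.521, G_1 = 10^(−7.42/10) = 0.1811
  Stage 2: F_2 = 10^(8.38/10) = 6.887, G_2 = 10^(−7.47/10) = 0.1791
  Stage 3: F_3 = 10^(6.44/10) = 4.406, G_3 = 10^(18.8/10) = 75.86
Friis cascade:
  F = 5.521 + (6.887 − 1)/0.1811 + (4.406 − 1)/0.03243 = 143.0
NF = 10 log₁₀(143.0) = 21.55 dB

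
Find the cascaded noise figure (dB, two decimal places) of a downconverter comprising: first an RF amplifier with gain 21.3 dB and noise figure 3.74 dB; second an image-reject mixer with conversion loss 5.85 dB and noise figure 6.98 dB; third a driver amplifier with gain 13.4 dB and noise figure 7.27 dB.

Convert to linear (a loss of L dB is a gain of −L dB): F_i = 10^(NF_i/10), G_i = 10^(G_i,dB/10)
  Stage 1: F_1 = 10^(3.74/10) = 2.366, G_1 = 10^(21.3/10) = 134.9
  Stage 2: F_2 = 10^(6.98/10) = 4.989, G_2 = 10^(−5.85/10) = 0.2600
  Stage 3: F_3 = 10^(7.27/10) = 5.333, G_3 = 10^(13.4/10) = 21.88
Friis cascade:
  F = 2.366 + (4.989 − 1)/134.9 + (5.333 − 1)/35.08 = 2.519
NF = 10 log₁₀(2.519) = 4.01 dB

4.01 dB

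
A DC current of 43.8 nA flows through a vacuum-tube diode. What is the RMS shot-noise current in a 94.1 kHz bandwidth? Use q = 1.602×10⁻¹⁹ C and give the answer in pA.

I_n = √(2qI·B)
2qI·B = 2 × 1.602×10⁻¹⁹ × 4.38×10⁻⁸ × 9.41×10⁴ = 1.32×10⁻²¹ A²
I_n = √(1.32×10⁻²¹) = 3.63×10⁻¹¹ A = 36.3 pA

36.3 pA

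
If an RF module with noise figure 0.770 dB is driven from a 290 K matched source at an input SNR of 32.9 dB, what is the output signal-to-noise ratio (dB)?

32.130 dB

By definition F = SNR_in/SNR_out, so in dB: SNR_out = SNR_in − NF
SNR_out = 32.9 − 0.770 = 32.130 dB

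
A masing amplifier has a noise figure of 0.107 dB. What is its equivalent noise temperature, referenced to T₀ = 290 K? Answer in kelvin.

7.23 K

F = 10^(0.107/10) = 1.02494
T_e = (F − 1)·T₀ = (1.02494 − 1) × 290 = 7.23 K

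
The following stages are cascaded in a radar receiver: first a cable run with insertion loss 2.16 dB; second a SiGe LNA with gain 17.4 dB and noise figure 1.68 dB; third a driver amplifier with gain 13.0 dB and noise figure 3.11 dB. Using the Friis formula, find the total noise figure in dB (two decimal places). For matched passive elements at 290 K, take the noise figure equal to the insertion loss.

Convert to linear (a loss of L dB is a gain of −L dB): F_i = 10^(NF_i/10), G_i = 10^(G_i,dB/10)
  Stage 1: F_1 = 10^(2.16/10) = 1.644, G_1 = 10^(−2.16/10) = 0.6081
  Stage 2: F_2 = 10^(1.68/10) = 1.472, G_2 = 10^(17.4/10) = 54.95
  Stage 3: F_3 = 10^(3.11/10) = 2.046, G_3 = 10^(13.0/10) = 19.95
Friis cascade:
  F = 1.644 + (1.472 − 1)/0.6081 + (2.046 − 1)/33.42 = 2.452
NF = 10 log₁₀(2.452) = 3.90 dB

3.90 dB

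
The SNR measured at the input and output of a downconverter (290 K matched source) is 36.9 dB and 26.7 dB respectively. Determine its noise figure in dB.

NF (dB) = SNR_in(dB) − SNR_out(dB) when the source is at T₀
NF = 36.9 − 26.7 = 10.2 dB

10.2 dB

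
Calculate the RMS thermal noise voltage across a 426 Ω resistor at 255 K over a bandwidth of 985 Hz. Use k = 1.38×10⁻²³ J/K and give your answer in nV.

76.9 nV

V_n = √(4kTRB)
4kTRB = 4 × 1.38×10⁻²³ × 255 × 4.26×10² × 9.85×10² = 5.91×10⁻¹⁵ V²
V_n = √(5.91×10⁻¹⁵) = 7.69×10⁻⁸ V = 76.9 nV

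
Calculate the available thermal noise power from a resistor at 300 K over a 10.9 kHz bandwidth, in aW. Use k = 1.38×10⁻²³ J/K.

45.1 aW

P_n = kTB = 1.38×10⁻²³ × 300 × 1.09×10⁴ = 4.51×10⁻¹⁷ W = 45.1 aW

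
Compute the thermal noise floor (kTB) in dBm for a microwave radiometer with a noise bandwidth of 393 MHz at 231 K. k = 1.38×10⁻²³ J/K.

P_n = kTB = 1.38×10⁻²³ × 231 × 3.93×10⁸ = 1.25×10⁻¹² W
In dBm: 10 log₁₀(1.25×10⁻¹² / 10⁻³) = −89.0 dBm

−89.0 dBm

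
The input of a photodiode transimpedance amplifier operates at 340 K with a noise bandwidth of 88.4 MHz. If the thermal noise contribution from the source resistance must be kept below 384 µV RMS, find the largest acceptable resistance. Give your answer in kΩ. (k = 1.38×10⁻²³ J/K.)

88.9 kΩ

Johnson–Nyquist: V_n = √(4kTRB) ⇒ R = V_n² / (4kTB)
4kTB = 4 × 1.38×10⁻²³ × 340 × 8.84×10⁷ = 1.66×10⁻¹²
R = (3.84×10⁻⁴)² / 1.66×10⁻¹² = 8.89×10⁴ Ω = 88.9 kΩ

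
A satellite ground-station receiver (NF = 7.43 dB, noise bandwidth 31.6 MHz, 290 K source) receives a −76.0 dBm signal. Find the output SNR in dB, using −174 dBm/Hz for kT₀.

Noise floor: N = −174 + 10 log₁₀(B) + NF
10 log₁₀(3.16×10⁷) = 75 dB
N = −174 + 75 + 7.43 = −91.57 dBm
SNR = P_sig − N = −76.0 − (−91.57) = 15.57 dB → 15.6 dB

15.6 dB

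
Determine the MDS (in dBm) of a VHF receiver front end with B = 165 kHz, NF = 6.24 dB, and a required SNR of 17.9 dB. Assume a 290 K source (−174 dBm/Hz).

−97.7 dBm

Sensitivity = −174 + 10 log₁₀(B) + NF + SNR_min
= −174 + 52.17 + 6.24 + 17.9
= −97.69 dBm → −97.7 dBm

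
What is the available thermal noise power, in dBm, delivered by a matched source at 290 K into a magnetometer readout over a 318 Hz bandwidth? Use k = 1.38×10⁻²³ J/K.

−149.0 dBm

P_n = kTB = 1.38×10⁻²³ × 290 × 3.18×10² = 1.27×10⁻¹⁸ W
In dBm: 10 log₁₀(1.27×10⁻¹⁸ / 10⁻³) = −149.0 dBm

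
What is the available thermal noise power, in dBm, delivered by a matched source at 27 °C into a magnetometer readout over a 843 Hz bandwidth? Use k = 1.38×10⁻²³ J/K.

−144.6 dBm

T = 27 °C + 273.15 = 300.15 K
P_n = kTB = 1.38×10⁻²³ × 300.15 × 8.43×10² = 3.49×10⁻¹⁸ W
In dBm: 10 log₁₀(3.49×10⁻¹⁸ / 10⁻³) = −144.6 dBm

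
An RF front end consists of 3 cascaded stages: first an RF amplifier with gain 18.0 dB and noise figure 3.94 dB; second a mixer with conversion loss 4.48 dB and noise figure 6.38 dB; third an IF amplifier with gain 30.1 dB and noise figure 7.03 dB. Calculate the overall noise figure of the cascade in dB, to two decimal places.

Convert to linear (a loss of L dB is a gain of −L dB): F_i = 10^(NF_i/10), G_i = 10^(G_i,dB/10)
  Stage 1: F_1 = 10^(3.94/10) = 2.477, G_1 = 10^(18.0/10) = 63.10
  Stage 2: F_2 = 10^(6.38/10) = 4.345, G_2 = 10^(−4.48/10) = 0.3565
  Stage 3: F_3 = 10^(7.03/10) = 5.047, G_3 = 10^(30.1/10) = 1023
Friis cascade:
  F = 2.477 + (4.345 − 1)/63.10 + (5.047 − 1)/22.49 = 2.710
NF = 10 log₁₀(2.710) = 4.33 dB

4.33 dB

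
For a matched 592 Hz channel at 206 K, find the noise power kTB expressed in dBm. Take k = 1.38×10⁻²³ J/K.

−147.7 dBm

P_n = kTB = 1.38×10⁻²³ × 206 × 5.92×10² = 1.68×10⁻¹⁸ W
In dBm: 10 log₁₀(1.68×10⁻¹⁸ / 10⁻³) = −147.7 dBm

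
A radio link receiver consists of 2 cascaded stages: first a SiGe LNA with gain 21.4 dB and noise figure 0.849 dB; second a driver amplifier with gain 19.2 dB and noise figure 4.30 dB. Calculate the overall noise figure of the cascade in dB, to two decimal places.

Convert to linear (a loss of L dB is a gain of −L dB): F_i = 10^(NF_i/10), G_i = 10^(G_i,dB/10)
  Stage 1: F_1 = 10^(0.849/10) = 1.216, G_1 = 10^(21.4/10) = 138.0
  Stage 2: F_2 = 10^(4.30/10) = 2.692, G_2 = 10^(19.2/10) = 83.18
Friis cascade:
  F = 1.216 + (2.692 − 1)/138.0 = 1.228
NF = 10 log₁₀(1.228) = 0.89 dB

0.89 dB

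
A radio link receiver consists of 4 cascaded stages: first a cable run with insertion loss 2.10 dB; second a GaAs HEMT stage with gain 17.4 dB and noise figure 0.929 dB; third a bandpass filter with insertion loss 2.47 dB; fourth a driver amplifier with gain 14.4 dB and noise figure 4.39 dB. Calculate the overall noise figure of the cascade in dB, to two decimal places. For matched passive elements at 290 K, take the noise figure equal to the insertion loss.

3.27 dB

Convert to linear (a loss of L dB is a gain of −L dB): F_i = 10^(NF_i/10), G_i = 10^(G_i,dB/10)
  Stage 1: F_1 = 10^(2.10/10) = 1.622, G_1 = 10^(−2.10/10) = 0.6166
  Stage 2: F_2 = 10^(0.929/10) = 1.239, G_2 = 10^(17.4/10) = 54.95
  Stage 3: F_3 = 10^(2.47/10) = 1.766, G_3 = 10^(−2.47/10) = 0.5662
  Stage 4: F_4 = 10^(4.39/10) = 2.748, G_4 = 10^(14.4/10) = 27.54
Friis cascade:
  F = 1.622 + (1.239 − 1)/0.6166 + (1.766 − 1)/33.88 + (2.748 − 1)/19.19 = 2.122
NF = 10 log₁₀(2.122) = 3.27 dB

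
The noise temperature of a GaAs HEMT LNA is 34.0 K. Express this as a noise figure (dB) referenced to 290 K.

F = 1 + T_e/T₀ = 1 + 34.0/290 = 1.11724
NF = 10 log₁₀(1.11724) = 0.481 dB

0.481 dB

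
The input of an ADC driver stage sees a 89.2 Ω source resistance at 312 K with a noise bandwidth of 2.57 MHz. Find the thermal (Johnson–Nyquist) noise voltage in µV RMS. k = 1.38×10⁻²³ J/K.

V_n = √(4kTRB)
4kTRB = 4 × 1.38×10⁻²³ × 312 × 8.92×10¹ × 2.57×10⁶ = 3.95×10⁻¹² V²
V_n = √(3.95×10⁻¹²) = 1.99×10⁻⁶ V = 1.99 µV

1.99 µV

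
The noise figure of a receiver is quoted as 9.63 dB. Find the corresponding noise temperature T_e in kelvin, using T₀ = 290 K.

2373 K

F = 10^(9.63/10) = 9.18333
T_e = (F − 1)·T₀ = (9.18333 − 1) × 290 = 2373 K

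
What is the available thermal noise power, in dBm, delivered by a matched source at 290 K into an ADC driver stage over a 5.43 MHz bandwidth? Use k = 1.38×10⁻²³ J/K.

−106.6 dBm

P_n = kTB = 1.38×10⁻²³ × 290 × 5.43×10⁶ = 2.17×10⁻¹⁴ W
In dBm: 10 log₁₀(2.17×10⁻¹⁴ / 10⁻³) = −106.6 dBm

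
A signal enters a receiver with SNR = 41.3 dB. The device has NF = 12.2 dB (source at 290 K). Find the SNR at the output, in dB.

29.1 dB

By definition F = SNR_in/SNR_out, so in dB: SNR_out = SNR_in − NF
SNR_out = 41.3 − 12.2 = 29.1 dB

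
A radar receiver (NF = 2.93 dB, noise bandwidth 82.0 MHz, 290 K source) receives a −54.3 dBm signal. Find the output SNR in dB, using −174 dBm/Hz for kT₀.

Noise floor: N = −174 + 10 log₁₀(B) + NF
10 log₁₀(8.20×10⁷) = 79.14 dB
N = −174 + 79.14 + 2.93 = −91.93 dBm
SNR = P_sig − N = −54.3 − (−91.93) = 37.63 dB → 37.6 dB

37.6 dB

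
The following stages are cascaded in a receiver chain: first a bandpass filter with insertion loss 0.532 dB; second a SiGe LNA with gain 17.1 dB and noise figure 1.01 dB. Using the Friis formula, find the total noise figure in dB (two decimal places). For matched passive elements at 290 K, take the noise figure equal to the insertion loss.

1.54 dB

Convert to linear (a loss of L dB is a gain of −L dB): F_i = 10^(NF_i/10), G_i = 10^(G_i,dB/10)
  Stage 1: F_1 = 10^(0.532/10) = 1.130, G_1 = 10^(−0.532/10) = 0.8847
  Stage 2: F_2 = 10^(1.01/10) = 1.262, G_2 = 10^(17.1/10) = 51.29
Friis cascade:
  F = 1.130 + (1.262 − 1)/0.8847 = 1.426
NF = 10 log₁₀(1.426) = 1.54 dB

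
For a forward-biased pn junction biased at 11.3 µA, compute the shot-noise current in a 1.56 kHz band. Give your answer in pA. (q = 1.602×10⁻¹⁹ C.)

I_n = √(2qI·B)
2qI·B = 2 × 1.602×10⁻¹⁹ × 1.13×10⁻⁵ × 1.56×10³ = 5.65×10⁻²¹ A²
I_n = √(5.65×10⁻²¹) = 7.52×10⁻¹¹ A = 75.2 pA

75.2 pA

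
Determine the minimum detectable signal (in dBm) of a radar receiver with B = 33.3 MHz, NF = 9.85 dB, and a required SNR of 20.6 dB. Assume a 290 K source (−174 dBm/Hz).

−68.3 dBm

Sensitivity = −174 + 10 log₁₀(B) + NF + SNR_min
= −174 + 75.22 + 9.85 + 20.6
= −68.33 dBm → −68.3 dBm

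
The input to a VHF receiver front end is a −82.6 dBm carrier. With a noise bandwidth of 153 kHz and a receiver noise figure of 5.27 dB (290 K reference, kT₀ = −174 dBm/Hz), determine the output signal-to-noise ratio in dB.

Noise floor: N = −174 + 10 log₁₀(B) + NF
10 log₁₀(1.53×10⁵) = 51.85 dB
N = −174 + 51.85 + 5.27 = −116.88 dBm
SNR = P_sig − N = −82.6 − (−116.88) = 34.28 dB → 34.3 dB

34.3 dB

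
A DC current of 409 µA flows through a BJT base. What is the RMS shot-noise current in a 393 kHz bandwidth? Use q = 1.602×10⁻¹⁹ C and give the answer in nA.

7.18 nA

I_n = √(2qI·B)
2qI·B = 2 × 1.602×10⁻¹⁹ × 4.09×10⁻⁴ × 3.93×10⁵ = 5.15×10⁻¹⁷ A²
I_n = √(5.15×10⁻¹⁷) = 7.18×10⁻⁹ A = 7.18 nA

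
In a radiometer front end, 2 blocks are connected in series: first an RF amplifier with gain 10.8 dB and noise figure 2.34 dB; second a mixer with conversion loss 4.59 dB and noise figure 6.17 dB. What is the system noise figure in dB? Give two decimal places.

2.96 dB

Convert to linear (a loss of L dB is a gain of −L dB): F_i = 10^(NF_i/10), G_i = 10^(G_i,dB/10)
  Stage 1: F_1 = 10^(2.34/10) = 1.714, G_1 = 10^(10.8/10) = 12.02
  Stage 2: F_2 = 10^(6.17/10) = 4.140, G_2 = 10^(−4.59/10) = 0.3475
Friis cascade:
  F = 1.714 + (4.140 − 1)/12.02 = 1.975
NF = 10 log₁₀(1.975) = 2.96 dB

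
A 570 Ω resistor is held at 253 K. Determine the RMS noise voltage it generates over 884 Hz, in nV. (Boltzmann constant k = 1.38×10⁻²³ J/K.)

V_n = √(4kTRB)
4kTRB = 4 × 1.38×10⁻²³ × 253 × 5.70×10² × 8.84×10² = 7.04×10⁻¹⁵ V²
V_n = √(7.04×10⁻¹⁵) = 8.39×10⁻⁸ V = 83.9 nV

83.9 nV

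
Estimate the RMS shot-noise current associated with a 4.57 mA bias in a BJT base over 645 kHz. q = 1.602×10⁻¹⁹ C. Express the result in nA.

30.7 nA

I_n = √(2qI·B)
2qI·B = 2 × 1.602×10⁻¹⁹ × 4.57×10⁻³ × 6.45×10⁵ = 9.44×10⁻¹⁶ A²
I_n = √(9.44×10⁻¹⁶) = 3.07×10⁻⁸ A = 30.7 nA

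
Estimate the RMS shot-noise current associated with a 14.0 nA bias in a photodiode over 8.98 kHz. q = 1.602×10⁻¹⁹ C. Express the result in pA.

I_n = √(2qI·B)
2qI·B = 2 × 1.602×10⁻¹⁹ × 1.40×10⁻⁸ × 8.98×10³ = 4.03×10⁻²³ A²
I_n = √(4.03×10⁻²³) = 6.35×10⁻¹² A = 6.35 pA

6.35 pA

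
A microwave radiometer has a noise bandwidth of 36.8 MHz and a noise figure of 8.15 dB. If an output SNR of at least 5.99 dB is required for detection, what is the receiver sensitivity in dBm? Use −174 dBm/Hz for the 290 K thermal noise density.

−84.2 dBm

Sensitivity = −174 + 10 log₁₀(B) + NF + SNR_min
= −174 + 75.66 + 8.15 + 5.99
= −84.20 dBm → −84.2 dBm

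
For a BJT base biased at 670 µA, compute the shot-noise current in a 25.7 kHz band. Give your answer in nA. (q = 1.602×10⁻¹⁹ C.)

I_n = √(2qI·B)
2qI·B = 2 × 1.602×10⁻¹⁹ × 6.70×10⁻⁴ × 2.57×10⁴ = 5.52×10⁻¹⁸ A²
I_n = √(5.52×10⁻¹⁸) = 2.35×10⁻⁹ A = 2.35 nA

2.35 nA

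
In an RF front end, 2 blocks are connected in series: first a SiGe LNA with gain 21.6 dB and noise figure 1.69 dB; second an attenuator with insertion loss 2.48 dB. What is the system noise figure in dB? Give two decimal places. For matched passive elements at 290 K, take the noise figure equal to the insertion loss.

Convert to linear (a loss of L dB is a gain of −L dB): F_i = 10^(NF_i/10), G_i = 10^(G_i,dB/10)
  Stage 1: F_1 = 10^(1.69/10) = 1.476, G_1 = 10^(21.6/10) = 144.5
  Stage 2: F_2 = 10^(2.48/10) = 1.770, G_2 = 10^(−2.48/10) = 0.5649
Friis cascade:
  F = 1.476 + (1.770 − 1)/144.5 = 1.481
NF = 10 log₁₀(1.481) = 1.71 dB

1.71 dB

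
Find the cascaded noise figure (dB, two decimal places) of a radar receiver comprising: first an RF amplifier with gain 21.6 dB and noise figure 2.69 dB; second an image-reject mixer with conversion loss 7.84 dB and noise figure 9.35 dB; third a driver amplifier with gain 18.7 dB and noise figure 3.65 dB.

2.94 dB

Convert to linear (a loss of L dB is a gain of −L dB): F_i = 10^(NF_i/10), G_i = 10^(G_i,dB/10)
  Stage 1: F_1 = 10^(2.69/10) = 1.858, G_1 = 10^(21.6/10) = 144.5
  Stage 2: F_2 = 10^(9.35/10) = 8.610, G_2 = 10^(−7.84/10) = 0.1644
  Stage 3: F_3 = 10^(3.65/10) = 2.317, G_3 = 10^(18.7/10) = 74.13
Friis cascade:
  F = 1.858 + (8.610 − 1)/144.5 + (2.317 − 1)/23.77 = 1.966
NF = 10 log₁₀(1.966) = 2.94 dB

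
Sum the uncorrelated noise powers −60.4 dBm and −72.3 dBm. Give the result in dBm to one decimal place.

−60.1 dBm

Convert to linear, add, convert back:
P₁ = 9.12×10⁻¹⁰ W, P₂ = 5.89×10⁻¹¹ W
P_tot = 9.71×10⁻¹⁰ W → 10 log₁₀(P_tot / 10⁻³) = −60.1 dBm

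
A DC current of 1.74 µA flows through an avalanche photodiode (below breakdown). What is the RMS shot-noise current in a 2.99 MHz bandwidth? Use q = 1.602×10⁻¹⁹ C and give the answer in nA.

I_n = √(2qI·B)
2qI·B = 2 × 1.602×10⁻¹⁹ × 1.74×10⁻⁶ × 2.99×10⁶ = 1.67×10⁻¹⁸ A²
I_n = √(1.67×10⁻¹⁸) = 1.29×10⁻⁹ A = 1.29 nA

1.29 nA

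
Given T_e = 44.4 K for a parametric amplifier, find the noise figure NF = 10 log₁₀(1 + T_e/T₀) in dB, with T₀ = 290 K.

F = 1 + T_e/T₀ = 1 + 44.4/290 = 1.1531
NF = 10 log₁₀(1.1531) = 0.619 dB

0.619 dB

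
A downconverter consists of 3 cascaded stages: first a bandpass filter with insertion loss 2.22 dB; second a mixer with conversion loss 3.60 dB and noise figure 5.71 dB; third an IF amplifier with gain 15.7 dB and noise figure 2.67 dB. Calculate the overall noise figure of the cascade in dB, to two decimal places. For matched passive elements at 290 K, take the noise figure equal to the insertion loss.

Convert to linear (a loss of L dB is a gain of −L dB): F_i = 10^(NF_i/10), G_i = 10^(G_i,dB/10)
  Stage 1: F_1 = 10^(2.22/10) = 1.667, G_1 = 10^(−2.22/10) = 0.5998
  Stage 2: F_2 = 10^(5.71/10) = 3.724, G_2 = 10^(−3.60/10) = 0.4365
  Stage 3: F_3 = 10^(2.67/10) = 1.849, G_3 = 10^(15.7/10) = 37.15
Friis cascade:
  F = 1.667 + (3.724 − 1)/0.5998 + (1.849 − 1)/0.2618 = 9.452
NF = 10 log₁₀(9.452) = 9.76 dB

9.76 dB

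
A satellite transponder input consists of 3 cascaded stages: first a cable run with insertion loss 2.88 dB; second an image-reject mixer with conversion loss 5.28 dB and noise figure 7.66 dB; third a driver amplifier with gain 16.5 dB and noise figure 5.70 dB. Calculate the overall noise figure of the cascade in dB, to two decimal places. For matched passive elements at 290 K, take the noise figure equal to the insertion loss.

Convert to linear (a loss of L dB is a gain of −L dB): F_i = 10^(NF_i/10), G_i = 10^(G_i,dB/10)
  Stage 1: F_1 = 10^(2.88/10) = 1.941, G_1 = 10^(−2.88/10) = 0.5152
  Stage 2: F_2 = 10^(7.66/10) = 5.834, G_2 = 10^(−5.28/10) = 0.2965
  Stage 3: F_3 = 10^(5.70/10) = 3.715, G_3 = 10^(16.5/10) = 44.67
Friis cascade:
  F = 1.941 + (5.834 − 1)/0.5152 + (3.715 − 1)/0.1528 = 29.10
NF = 10 log₁₀(29.10) = 14.64 dB

14.64 dB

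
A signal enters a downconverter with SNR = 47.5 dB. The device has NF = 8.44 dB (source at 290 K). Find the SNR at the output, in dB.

39.06 dB

By definition F = SNR_in/SNR_out, so in dB: SNR_out = SNR_in − NF
SNR_out = 47.5 − 8.44 = 39.06 dB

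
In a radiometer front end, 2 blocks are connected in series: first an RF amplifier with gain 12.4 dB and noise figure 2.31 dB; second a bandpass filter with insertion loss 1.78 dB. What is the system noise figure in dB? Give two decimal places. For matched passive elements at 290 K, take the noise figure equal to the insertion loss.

Convert to linear (a loss of L dB is a gain of −L dB): F_i = 10^(NF_i/10), G_i = 10^(G_i,dB/10)
  Stage 1: F_1 = 10^(2.31/10) = 1.702, G_1 = 10^(12.4/10) = 17.38
  Stage 2: F_2 = 10^(1.78/10) = 1.507, G_2 = 10^(−1.78/10) = 0.6637
Friis cascade:
  F = 1.702 + (1.507 − 1)/17.38 = 1.731
NF = 10 log₁₀(1.731) = 2.38 dB

2.38 dB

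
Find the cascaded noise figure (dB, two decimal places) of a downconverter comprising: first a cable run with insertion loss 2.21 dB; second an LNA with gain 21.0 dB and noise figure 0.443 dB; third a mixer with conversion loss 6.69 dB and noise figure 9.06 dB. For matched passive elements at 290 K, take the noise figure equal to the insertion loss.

2.87 dB

Convert to linear (a loss of L dB is a gain of −L dB): F_i = 10^(NF_i/10), G_i = 10^(G_i,dB/10)
  Stage 1: F_1 = 10^(2.21/10) = 1.663, G_1 = 10^(−2.21/10) = 0.6012
  Stage 2: F_2 = 10^(0.443/10) = 1.107, G_2 = 10^(21.0/10) = 125.9
  Stage 3: F_3 = 10^(9.06/10) = 8.054, G_3 = 10^(−6.69/10) = 0.2143
Friis cascade:
  F = 1.663 + (1.107 − 1)/0.6012 + (8.054 − 1)/75.68 = 1.935
NF = 10 log₁₀(1.935) = 2.87 dB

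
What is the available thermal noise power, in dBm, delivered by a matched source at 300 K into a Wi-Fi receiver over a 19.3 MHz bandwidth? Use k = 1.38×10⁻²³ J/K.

−101.0 dBm

P_n = kTB = 1.38×10⁻²³ × 300 × 1.93×10⁷ = 7.99×10⁻¹⁴ W
In dBm: 10 log₁₀(7.99×10⁻¹⁴ / 10⁻³) = −101.0 dBm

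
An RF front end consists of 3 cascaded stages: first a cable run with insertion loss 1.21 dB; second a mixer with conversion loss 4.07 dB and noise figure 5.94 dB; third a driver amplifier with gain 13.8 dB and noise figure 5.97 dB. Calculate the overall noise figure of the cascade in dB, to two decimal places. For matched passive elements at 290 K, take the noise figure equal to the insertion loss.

11.80 dB

Convert to linear (a loss of L dB is a gain of −L dB): F_i = 10^(NF_i/10), G_i = 10^(G_i,dB/10)
  Stage 1: F_1 = 10^(1.21/10) = 1.321, G_1 = 10^(−1.21/10) = 0.7568
  Stage 2: F_2 = 10^(5.94/10) = 3.926, G_2 = 10^(−4.07/10) = 0.3917
  Stage 3: F_3 = 10^(5.97/10) = 3.954, G_3 = 10^(13.8/10) = 23.99
Friis cascade:
  F = 1.321 + (3.926 − 1)/0.7568 + (3.954 − 1)/0.2965 = 15.15
NF = 10 log₁₀(15.15) = 11.80 dB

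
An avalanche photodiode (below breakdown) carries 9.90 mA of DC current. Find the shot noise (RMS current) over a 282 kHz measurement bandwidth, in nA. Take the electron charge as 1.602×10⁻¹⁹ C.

I_n = √(2qI·B)
2qI·B = 2 × 1.602×10⁻¹⁹ × 9.90×10⁻³ × 2.82×10⁵ = 8.94×10⁻¹⁶ A²
I_n = √(8.94×10⁻¹⁶) = 2.99×10⁻⁸ A = 29.9 nA

29.9 nA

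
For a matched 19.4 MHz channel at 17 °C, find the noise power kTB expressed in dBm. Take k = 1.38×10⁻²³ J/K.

T = 17 °C + 273.15 = 290.15 K
P_n = kTB = 1.38×10⁻²³ × 290.15 × 1.94×10⁷ = 7.77×10⁻¹⁴ W
In dBm: 10 log₁₀(7.77×10⁻¹⁴ / 10⁻³) = −101.1 dBm

−101.1 dBm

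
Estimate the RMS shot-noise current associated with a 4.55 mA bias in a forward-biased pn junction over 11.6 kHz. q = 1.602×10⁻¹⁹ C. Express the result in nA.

4.11 nA

I_n = √(2qI·B)
2qI·B = 2 × 1.602×10⁻¹⁹ × 4.55×10⁻³ × 1.16×10⁴ = 1.69×10⁻¹⁷ A²
I_n = √(1.69×10⁻¹⁷) = 4.11×10⁻⁹ A = 4.11 nA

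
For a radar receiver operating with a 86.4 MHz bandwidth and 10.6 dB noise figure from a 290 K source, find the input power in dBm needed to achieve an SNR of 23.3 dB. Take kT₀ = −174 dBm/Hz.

Sensitivity = −174 + 10 log₁₀(B) + NF + SNR_min
= −174 + 79.37 + 10.6 + 23.3
= −60.73 dBm → −60.7 dBm

−60.7 dBm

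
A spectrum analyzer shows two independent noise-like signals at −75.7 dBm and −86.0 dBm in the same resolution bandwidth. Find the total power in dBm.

−75.3 dBm

Convert to linear, add, convert back:
P₁ = 2.69×10⁻¹¹ W, P₂ = 2.51×10⁻¹² W
P_tot = 2.94×10⁻¹¹ W → 10 log₁₀(P_tot / 10⁻³) = −75.3 dBm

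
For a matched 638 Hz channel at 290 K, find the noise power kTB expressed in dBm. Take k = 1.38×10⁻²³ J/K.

P_n = kTB = 1.38×10⁻²³ × 290 × 6.38×10² = 2.55×10⁻¹⁸ W
In dBm: 10 log₁₀(2.55×10⁻¹⁸ / 10⁻³) = −145.9 dBm

−145.9 dBm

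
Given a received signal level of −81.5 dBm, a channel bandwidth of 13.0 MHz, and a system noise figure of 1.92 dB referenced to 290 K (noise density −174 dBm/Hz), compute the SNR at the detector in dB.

Noise floor: N = −174 + 10 log₁₀(B) + NF
10 log₁₀(1.30×10⁷) = 71.14 dB
N = −174 + 71.14 + 1.92 = −100.94 dBm
SNR = P_sig − N = −81.5 − (−100.94) = 19.44 dB → 19.4 dB

19.4 dB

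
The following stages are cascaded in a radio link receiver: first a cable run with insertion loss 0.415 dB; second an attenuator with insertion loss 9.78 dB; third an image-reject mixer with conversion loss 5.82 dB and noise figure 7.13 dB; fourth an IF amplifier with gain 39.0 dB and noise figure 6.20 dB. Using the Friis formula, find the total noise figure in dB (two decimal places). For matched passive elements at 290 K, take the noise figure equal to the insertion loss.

Convert to linear (a loss of L dB is a gain of −L dB): F_i = 10^(NF_i/10), G_i = 10^(G_i,dB/10)
  Stage 1: F_1 = 10^(0.415/10) = 1.100, G_1 = 10^(−0.415/10) = 0.9089
  Stage 2: F_2 = 10^(9.78/10) = 9.506, G_2 = 10^(−9.78/10) = 0.1052
  Stage 3: F_3 = 10^(7.13/10) = 5.164, G_3 = 10^(−5.82/10) = 0.2618
  Stage 4: F_4 = 10^(6.20/10) = 4.169, G_4 = 10^(39.0/10) = 7943
Friis cascade:
  F = 1.100 + (9.506 − 1)/0.9089 + (5.164 − 1)/0.09561 + (4.169 − 1)/0.02503 = 180.6
NF = 10 log₁₀(180.6) = 22.57 dB

22.57 dB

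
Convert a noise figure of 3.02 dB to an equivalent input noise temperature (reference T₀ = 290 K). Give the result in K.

291 K

F = 10^(3.02/10) = 2.00447
T_e = (F − 1)·T₀ = (2.00447 − 1) × 290 = 291 K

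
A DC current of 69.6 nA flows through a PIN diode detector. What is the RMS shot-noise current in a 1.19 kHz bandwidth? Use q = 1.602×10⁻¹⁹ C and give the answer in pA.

5.15 pA

I_n = √(2qI·B)
2qI·B = 2 × 1.602×10⁻¹⁹ × 6.96×10⁻⁸ × 1.19×10³ = 2.65×10⁻²³ A²
I_n = √(2.65×10⁻²³) = 5.15×10⁻¹² A = 5.15 pA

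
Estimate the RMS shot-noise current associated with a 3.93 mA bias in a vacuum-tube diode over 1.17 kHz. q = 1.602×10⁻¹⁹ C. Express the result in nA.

1.21 nA

I_n = √(2qI·B)
2qI·B = 2 × 1.602×10⁻¹⁹ × 3.93×10⁻³ × 1.17×10³ = 1.47×10⁻¹⁸ A²
I_n = √(1.47×10⁻¹⁸) = 1.21×10⁻⁹ A = 1.21 nA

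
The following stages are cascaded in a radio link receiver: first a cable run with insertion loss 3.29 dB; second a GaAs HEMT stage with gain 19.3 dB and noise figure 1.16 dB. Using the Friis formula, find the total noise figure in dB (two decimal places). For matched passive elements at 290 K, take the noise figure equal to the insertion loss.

4.45 dB

Convert to linear (a loss of L dB is a gain of −L dB): F_i = 10^(NF_i/10), G_i = 10^(G_i,dB/10)
  Stage 1: F_1 = 10^(3.29/10) = 2.133, G_1 = 10^(−3.29/10) = 0.4688
  Stage 2: F_2 = 10^(1.16/10) = 1.306, G_2 = 10^(19.3/10) = 85.11
Friis cascade:
  F = 2.133 + (1.306 − 1)/0.4688 = 2.786
NF = 10 log₁₀(2.786) = 4.45 dB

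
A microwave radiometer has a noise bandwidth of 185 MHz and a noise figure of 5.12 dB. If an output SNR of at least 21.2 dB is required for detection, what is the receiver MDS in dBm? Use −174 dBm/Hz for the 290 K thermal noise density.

Sensitivity = −174 + 10 log₁₀(B) + NF + SNR_min
= −174 + 82.67 + 5.12 + 21.2
= −65.01 dBm → −65.0 dBm

−65.0 dBm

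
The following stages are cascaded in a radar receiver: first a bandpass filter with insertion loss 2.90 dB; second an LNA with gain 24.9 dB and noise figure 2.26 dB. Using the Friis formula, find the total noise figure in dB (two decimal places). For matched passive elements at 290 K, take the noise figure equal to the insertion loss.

Convert to linear (a loss of L dB is a gain of −L dB): F_i = 10^(NF_i/10), G_i = 10^(G_i,dB/10)
  Stage 1: F_1 = 10^(2.90/10) = 1.950, G_1 = 10^(−2.90/10) = 0.5129
  Stage 2: F_2 = 10^(2.26/10) = 1.683, G_2 = 10^(24.9/10) = 309.0
Friis cascade:
  F = 1.950 + (1.683 − 1)/0.5129 = 3.281
NF = 10 log₁₀(3.281) = 5.16 dB

5.16 dB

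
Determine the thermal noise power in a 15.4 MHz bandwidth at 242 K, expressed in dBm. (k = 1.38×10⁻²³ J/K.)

−102.9 dBm

P_n = kTB = 1.38×10⁻²³ × 242 × 1.54×10⁷ = 5.14×10⁻¹⁴ W
In dBm: 10 log₁₀(5.14×10⁻¹⁴ / 10⁻³) = −102.9 dBm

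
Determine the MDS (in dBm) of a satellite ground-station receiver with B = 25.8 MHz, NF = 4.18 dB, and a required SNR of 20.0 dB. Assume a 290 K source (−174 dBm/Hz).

−75.7 dBm

Sensitivity = −174 + 10 log₁₀(B) + NF + SNR_min
= −174 + 74.12 + 4.18 + 20.0
= −75.70 dBm → −75.7 dBm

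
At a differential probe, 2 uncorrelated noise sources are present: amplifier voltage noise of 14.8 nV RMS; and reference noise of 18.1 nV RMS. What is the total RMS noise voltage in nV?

Uncorrelated sources add in power (mean-square): V_tot = √(ΣV_i²)
V_tot = √[(1.48×10⁻⁸)² + (1.81×10⁻⁸)²] = 2.34×10⁻⁸ V = 23.4 nV

23.4 nV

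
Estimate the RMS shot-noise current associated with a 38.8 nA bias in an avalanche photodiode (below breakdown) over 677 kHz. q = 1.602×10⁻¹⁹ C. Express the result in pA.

I_n = √(2qI·B)
2qI·B = 2 × 1.602×10⁻¹⁹ × 3.88×10⁻⁸ × 6.77×10⁵ = 8.42×10⁻²¹ A²
I_n = √(8.42×10⁻²¹) = 9.17×10⁻¹¹ A = 91.7 pA

91.7 pA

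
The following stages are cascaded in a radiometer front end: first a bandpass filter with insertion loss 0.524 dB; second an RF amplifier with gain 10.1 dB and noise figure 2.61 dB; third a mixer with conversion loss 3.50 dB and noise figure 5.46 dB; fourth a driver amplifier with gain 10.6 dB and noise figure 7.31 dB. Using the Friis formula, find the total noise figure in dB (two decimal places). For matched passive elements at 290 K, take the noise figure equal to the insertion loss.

Convert to linear (a loss of L dB is a gain of −L dB): F_i = 10^(NF_i/10), G_i = 10^(G_i,dB/10)
  Stage 1: F_1 = 10^(0.524/10) = 1.128, G_1 = 10^(−0.524/10) = 0.8863
  Stage 2: F_2 = 10^(2.61/10) = 1.824, G_2 = 10^(10.1/10) = 10.23
  Stage 3: F_3 = 10^(5.46/10) = 3.516, G_3 = 10^(−3.50/10) = 0.4467
  Stage 4: F_4 = 10^(7.31/10) = 5.383, G_4 = 10^(10.6/10) = 11.48
Friis cascade:
  F = 1.128 + (1.824 − 1)/0.8863 + (3.516 − 1)/9.070 + (5.383 − 1)/4.051 = 3.417
NF = 10 log₁₀(3.417) = 5.34 dB

5.34 dB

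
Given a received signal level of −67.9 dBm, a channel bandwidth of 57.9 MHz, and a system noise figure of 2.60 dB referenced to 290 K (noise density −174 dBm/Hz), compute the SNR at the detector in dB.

Noise floor: N = −174 + 10 log₁₀(B) + NF
10 log₁₀(5.79×10⁷) = 77.63 dB
N = −174 + 77.63 + 2.60 = −93.77 dBm
SNR = P_sig − N = −67.9 − (−93.77) = 25.87 dB → 25.9 dB

25.9 dB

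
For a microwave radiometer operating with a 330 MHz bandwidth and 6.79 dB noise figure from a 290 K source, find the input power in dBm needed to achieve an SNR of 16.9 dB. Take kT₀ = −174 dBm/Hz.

−65.1 dBm

Sensitivity = −174 + 10 log₁₀(B) + NF + SNR_min
= −174 + 85.19 + 6.79 + 16.9
= −65.12 dBm → −65.1 dBm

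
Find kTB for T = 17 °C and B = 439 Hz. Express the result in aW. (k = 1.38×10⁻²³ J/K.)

1.76 aW

T = 17 °C + 273.15 = 290.15 K
P_n = kTB = 1.38×10⁻²³ × 290.15 × 4.39×10² = 1.76×10⁻¹⁸ W = 1.76 aW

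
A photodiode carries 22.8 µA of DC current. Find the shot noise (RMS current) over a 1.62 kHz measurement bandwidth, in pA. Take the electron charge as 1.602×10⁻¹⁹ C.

109 pA

I_n = √(2qI·B)
2qI·B = 2 × 1.602×10⁻¹⁹ × 2.28×10⁻⁵ × 1.62×10³ = 1.18×10⁻²⁰ A²
I_n = √(1.18×10⁻²⁰) = 1.09×10⁻¹⁰ A = 109 pA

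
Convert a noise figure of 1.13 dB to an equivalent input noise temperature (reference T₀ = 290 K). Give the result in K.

F = 10^(1.13/10) = 1.29718
T_e = (F − 1)·T₀ = (1.29718 − 1) × 290 = 86.2 K

86.2 K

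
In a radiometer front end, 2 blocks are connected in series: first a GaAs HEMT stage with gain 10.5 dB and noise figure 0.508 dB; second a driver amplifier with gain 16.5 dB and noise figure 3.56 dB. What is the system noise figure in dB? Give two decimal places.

Convert to linear (a loss of L dB is a gain of −L dB): F_i = 10^(NF_i/10), G_i = 10^(G_i,dB/10)
  Stage 1: F_1 = 10^(0.508/10) = 1.124, G_1 = 10^(10.5/10) = 11.22
  Stage 2: F_2 = 10^(3.56/10) = 2.270, G_2 = 10^(16.5/10) = 44.67
Friis cascade:
  F = 1.124 + (2.270 − 1)/11.22 = 1.237
NF = 10 log₁₀(1.237) = 0.92 dB

0.92 dB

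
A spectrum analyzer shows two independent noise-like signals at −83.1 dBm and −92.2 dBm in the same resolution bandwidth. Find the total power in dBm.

−82.6 dBm

Convert to linear, add, convert back:
P₁ = 4.90×10⁻¹² W, P₂ = 6.03×10⁻¹³ W
P_tot = 5.50×10⁻¹² W → 10 log₁₀(P_tot / 10⁻³) = −82.6 dBm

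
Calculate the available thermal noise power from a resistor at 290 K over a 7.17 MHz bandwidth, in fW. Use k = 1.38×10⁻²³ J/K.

P_n = kTB = 1.38×10⁻²³ × 290 × 7.17×10⁶ = 2.87×10⁻¹⁴ W = 28.7 fW

28.7 fW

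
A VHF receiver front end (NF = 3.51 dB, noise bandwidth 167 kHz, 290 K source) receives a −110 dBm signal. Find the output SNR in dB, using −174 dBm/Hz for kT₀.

8.3 dB

Noise floor: N = −174 + 10 log₁₀(B) + NF
10 log₁₀(1.67×10⁵) = 52.23 dB
N = −174 + 52.23 + 3.51 = −118.26 dBm
SNR = P_sig − N = −110 − (−118.26) = 8.26 dB → 8.3 dB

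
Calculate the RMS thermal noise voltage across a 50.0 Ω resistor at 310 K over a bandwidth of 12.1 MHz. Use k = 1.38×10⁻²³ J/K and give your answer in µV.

V_n = √(4kTRB)
4kTRB = 4 × 1.38×10⁻²³ × 310 × 5.00×10¹ × 1.21×10⁷ = 1.04×10⁻¹¹ V²
V_n = √(1.04×10⁻¹¹) = 3.22×10⁻⁶ V = 3.22 µV

3.22 µV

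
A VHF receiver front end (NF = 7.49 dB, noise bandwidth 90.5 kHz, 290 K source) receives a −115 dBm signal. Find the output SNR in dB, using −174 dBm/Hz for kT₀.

Noise floor: N = −174 + 10 log₁₀(B) + NF
10 log₁₀(9.05×10⁴) = 49.57 dB
N = −174 + 49.57 + 7.49 = −116.94 dBm
SNR = P_sig − N = −115 − (−116.94) = 1.94 dB → 1.9 dB

1.9 dB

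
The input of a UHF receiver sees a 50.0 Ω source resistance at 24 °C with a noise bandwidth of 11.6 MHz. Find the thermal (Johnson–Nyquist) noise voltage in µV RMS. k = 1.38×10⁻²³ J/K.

3.08 µV

T = 24 °C + 273.15 = 297.15 K
V_n = √(4kTRB)
4kTRB = 4 × 1.38×10⁻²³ × 297.15 × 5.00×10¹ × 1.16×10⁷ = 9.51×10⁻¹² V²
V_n = √(9.51×10⁻¹²) = 3.08×10⁻⁶ V = 3.08 µV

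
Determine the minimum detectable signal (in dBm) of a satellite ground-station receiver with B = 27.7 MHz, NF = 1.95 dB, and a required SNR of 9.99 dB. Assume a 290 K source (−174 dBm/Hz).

−87.6 dBm

Sensitivity = −174 + 10 log₁₀(B) + NF + SNR_min
= −174 + 74.42 + 1.95 + 9.99
= −87.64 dBm → −87.6 dBm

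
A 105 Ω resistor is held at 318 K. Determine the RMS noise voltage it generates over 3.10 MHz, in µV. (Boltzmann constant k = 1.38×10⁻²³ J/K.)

2.39 µV

V_n = √(4kTRB)
4kTRB = 4 × 1.38×10⁻²³ × 318 × 1.05×10² × 3.10×10⁶ = 5.71×10⁻¹² V²
V_n = √(5.71×10⁻¹²) = 2.39×10⁻⁶ V = 2.39 µV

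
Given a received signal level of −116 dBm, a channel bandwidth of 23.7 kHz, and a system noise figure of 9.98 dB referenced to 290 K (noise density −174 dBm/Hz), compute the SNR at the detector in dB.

Noise floor: N = −174 + 10 log₁₀(B) + NF
10 log₁₀(2.37×10⁴) = 43.75 dB
N = −174 + 43.75 + 9.98 = −120.27 dBm
SNR = P_sig − N = −116 − (−120.27) = 4.27 dB → 4.3 dB

4.3 dB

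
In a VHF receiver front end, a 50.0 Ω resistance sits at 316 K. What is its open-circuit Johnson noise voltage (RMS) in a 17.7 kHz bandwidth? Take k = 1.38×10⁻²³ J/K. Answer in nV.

V_n = √(4kTRB)
4kTRB = 4 × 1.38×10⁻²³ × 316 × 5.00×10¹ × 1.77×10⁴ = 1.54×10⁻¹⁴ V²
V_n = √(1.54×10⁻¹⁴) = 1.24×10⁻⁷ V = 124 nV

124 nV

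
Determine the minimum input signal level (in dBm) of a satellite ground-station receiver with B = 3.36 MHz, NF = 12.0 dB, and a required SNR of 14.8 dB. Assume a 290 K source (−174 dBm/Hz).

Sensitivity = −174 + 10 log₁₀(B) + NF + SNR_min
= −174 + 65.26 + 12.0 + 14.8
= −81.94 dBm → −81.9 dBm

−81.9 dBm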